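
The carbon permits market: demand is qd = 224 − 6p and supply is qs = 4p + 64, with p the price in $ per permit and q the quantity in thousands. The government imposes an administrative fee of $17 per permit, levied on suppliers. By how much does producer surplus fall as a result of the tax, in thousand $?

Without the tax, 224 − 6p = 4p + 64 gives 10p = 160, so p* = $16 and q* = 128.
With the tax collected from suppliers, supply shifts: qs = 4(p − 17) + 64.
New equilibrium: buyers pay $22.8, suppliers receive $5.8, q = 87.2. (Wedge: pb − ps = 17.)
ΔPS is the trapezoid between Q = 87.2 and Q = 128 of height $10.2: ½ · (128 + 87.2) · 10.2 = $1097.52.

Producer surplus falls by $1097.52 thousand.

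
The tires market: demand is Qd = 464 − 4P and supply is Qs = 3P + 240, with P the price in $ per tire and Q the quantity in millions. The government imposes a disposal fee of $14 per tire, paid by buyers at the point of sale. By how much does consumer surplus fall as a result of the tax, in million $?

Consumer surplus falls by $1944 million.

Before the tax: set 464 − 4P = 3P + 240 → P* = $32, Q* = 336.
With the tax collected from buyers, demand (in seller-price terms) shifts: Qd = 464 − 4(P + 14).
Solving gives Q = 312 with buyers paying $38 and producers receiving $24 (the $14 wedge).
ΔCS is the trapezoid between Q = 312 and Q = 336 of height $6: ½ · (336 + 312) · 6 = $1944.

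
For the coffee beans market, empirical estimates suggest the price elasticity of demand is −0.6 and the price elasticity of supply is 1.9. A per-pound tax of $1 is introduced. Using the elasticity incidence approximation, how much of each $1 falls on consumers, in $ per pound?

Consumers bear ≈ $0.76 per pound.

Incidence ratio: consumers' share ≈ εs / (εs + |εd|) = 1.9 / (1.9 + 0.6) = 0.76.
So consumers bear ≈ 0.76 × $1 = $0.76; suppliers bear $0.24.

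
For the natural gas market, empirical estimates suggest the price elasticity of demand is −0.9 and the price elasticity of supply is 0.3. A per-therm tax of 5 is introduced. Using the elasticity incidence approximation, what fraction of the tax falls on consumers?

Incidence ratio: consumers' share ≈ εs / (εs + |εd|) = 0.3 / (0.3 + 0.9) = 0.25.
Supply is the less elastic side, so consumers bear the smaller share.

Consumers' share ≈ 0.25.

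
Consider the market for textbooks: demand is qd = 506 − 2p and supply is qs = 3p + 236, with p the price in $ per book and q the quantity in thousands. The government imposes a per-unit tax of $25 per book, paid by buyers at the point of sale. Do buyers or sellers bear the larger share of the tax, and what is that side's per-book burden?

Buyers bear the larger share: $15 per book.

Before the tax: set 506 − 2p = 3p + 236 → p* = $54, q* = 398.
With the tax collected from buyers, demand (in seller-price terms) shifts: qd = 506 − 2(p + 25).
Solving gives q = 368 with buyers paying $69 and sellers receiving $44 (the $25 wedge).
Per-book burden: buyers $15, sellers $10.
Buyers take the larger share because demand is less price-elastic here (demand slope 2 vs supply slope 3).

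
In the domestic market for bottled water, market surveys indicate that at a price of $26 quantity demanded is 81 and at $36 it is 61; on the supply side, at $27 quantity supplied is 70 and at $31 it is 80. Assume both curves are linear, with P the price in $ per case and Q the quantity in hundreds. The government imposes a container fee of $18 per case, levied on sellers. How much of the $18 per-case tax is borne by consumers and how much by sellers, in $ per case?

Demand slope: (61 − 81)/(36 − 26) = -2, so Qd = 133 − 2P.
Supply slope: (80 − 70)/(31 − 27) = 2.5, so Qs = 2.5P + 2.5.
Before the tax: set 133 − 2P = 2.5P + 2.5 → P* = $29, Q* = 75.
With the tax collected from sellers, supply shifts: Qs = 2.5(P − 18) + 2.5.
New equilibrium: consumers pay $39, sellers receive $21, Q = 55. (Wedge: Pb − Ps = 18.)
Burden on consumers: $10; on sellers: $8. (They sum to $18.)
The less price-elastic side of the market bears the larger share of a per-unit tax.

Consumers bear $10 per case; sellers bear $8 per case.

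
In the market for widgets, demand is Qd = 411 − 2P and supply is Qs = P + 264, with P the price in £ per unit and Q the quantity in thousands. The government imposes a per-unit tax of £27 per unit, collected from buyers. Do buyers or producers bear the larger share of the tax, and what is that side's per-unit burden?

Before the tax: set 411 − 2P = P + 264 → P* = £49, Q* = 313.
With the tax collected from buyers, demand (in seller-price terms) shifts: Qd = 411 − 2(P + 27).
New equilibrium: buyers pay £58, producers receive £31, Q = 295. (Wedge: Pb − Ps = 27.)
Per-unit burden: buyers £9, producers £18.
Producers take the larger share because supply is less price-elastic here (demand slope 2 vs supply slope 1).

Producers bear the larger share: £18 per unit.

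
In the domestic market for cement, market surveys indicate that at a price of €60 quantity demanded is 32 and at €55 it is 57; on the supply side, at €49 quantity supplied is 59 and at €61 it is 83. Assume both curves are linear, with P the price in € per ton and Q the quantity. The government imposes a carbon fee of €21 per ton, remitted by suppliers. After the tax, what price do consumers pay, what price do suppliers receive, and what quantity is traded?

Demand slope: (57 − 32)/(55 − 60) = -5, so Qd = 332 − 5P.
Supply slope: (83 − 59)/(61 − 49) = 2, so Qs = 2P − 39.
Before the tax: set 332 − 5P = 2P − 39 → P* = €53, Q* = 67.
With the tax collected from suppliers, supply shifts: Qs = 2(P − 21) − 39.
Solving gives Q = 37 with consumers paying €59 and suppliers receiving €38 (the €21 wedge).

Consumers pay €59; suppliers receive €38; quantity = 37.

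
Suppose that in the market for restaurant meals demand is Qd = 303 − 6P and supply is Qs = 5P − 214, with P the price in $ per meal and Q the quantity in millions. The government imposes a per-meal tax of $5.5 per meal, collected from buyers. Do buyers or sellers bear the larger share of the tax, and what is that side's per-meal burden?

Sellers bear the larger share: $3 per meal.

Before the tax: set 303 − 6P = 5P − 214 → P* = $47, Q* = 21.
With the tax collected from buyers, demand (in seller-price terms) shifts: Qd = 303 − 6(P + 5.5).
New equilibrium: buyers pay $49.5, sellers receive $44, Q = 6. (Wedge: Pb − Ps = 5.5.)
Per-meal burden: buyers $2.5, sellers $3.
Sellers take the larger share because supply is less price-elastic here (demand slope 6 vs supply slope 5).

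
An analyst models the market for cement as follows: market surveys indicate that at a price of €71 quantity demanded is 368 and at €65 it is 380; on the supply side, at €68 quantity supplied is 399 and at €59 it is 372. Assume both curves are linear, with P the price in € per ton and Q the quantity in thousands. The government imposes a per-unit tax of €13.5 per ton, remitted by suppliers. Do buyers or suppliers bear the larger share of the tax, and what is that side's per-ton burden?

Demand slope: (380 − 368)/(65 − 71) = -2, so Qd = 510 − 2P.
Supply slope: (372 − 399)/(59 − 68) = 3, so Qs = 3P + 195.
Before the tax: set 510 − 2P = 3P + 195 → P* = €63, Q* = 384.
With the tax collected from suppliers, supply shifts: Qs = 3(P − 13.5) + 195.
New equilibrium: buyers pay €71.1, suppliers receive €57.6, Q = 367.8. (Wedge: Pb − Ps = 13.5.)
Per-ton burden: buyers €8.1, suppliers €5.4.
Buyers take the larger share because demand is less price-elastic here (demand slope 2 vs supply slope 3).
The less price-elastic side of the market bears the larger share of a per-unit tax.

Buyers bear the larger share: €8.1 per ton.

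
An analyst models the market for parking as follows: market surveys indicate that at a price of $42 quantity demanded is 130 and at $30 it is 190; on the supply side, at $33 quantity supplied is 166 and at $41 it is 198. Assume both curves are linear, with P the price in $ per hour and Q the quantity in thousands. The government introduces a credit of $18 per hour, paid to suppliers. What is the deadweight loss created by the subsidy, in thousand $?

Demand slope: (190 − 130)/(30 − 42) = -5, so Qd = 340 − 5P.
Supply slope: (198 − 166)/(41 − 33) = 4, so Qs = 4P + 34.
Before the subsidy: set 340 − 5P = 4P + 34 → P* = $34, Q* = 170.
With a per-unit subsidy paid to suppliers, each receives P + 18 per unit sold, so supply becomes Qs = 4(P + 18) + 34.
New equilibrium: consumers pay $26, suppliers receive $44, Q = 210. (Wedge: Pb − Ps = −18.)
Quantity rises by |ΔQ| = |170 − 210| = 40.
DWL = ½ · t · |ΔQ| = ½ · 18 · 40 = $360.

Deadweight loss = $360 thousand.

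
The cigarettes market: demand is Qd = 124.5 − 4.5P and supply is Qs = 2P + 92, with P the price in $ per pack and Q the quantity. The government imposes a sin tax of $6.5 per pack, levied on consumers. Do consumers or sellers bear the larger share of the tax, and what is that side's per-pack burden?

Sellers bear the larger share: $4.5 per pack.

Without the tax, 124.5 − 4.5P = 2P + 92 gives 6.5P = 32.5, so P* = $5 and Q* = 102.
With the tax collected from consumers, demand (in seller-price terms) shifts: Qd = 124.5 − 4.5(P + 6.5).
New equilibrium: consumers pay $7, sellers receive $0.5, Q = 93. (Wedge: Pb − Ps = 6.5.)
Per-pack burden: consumers $2, sellers $4.5.
Sellers take the larger share because supply is less price-elastic here (demand slope 4.5 vs supply slope 2).
The less price-elastic side of the market bears the larger share of a per-unit tax.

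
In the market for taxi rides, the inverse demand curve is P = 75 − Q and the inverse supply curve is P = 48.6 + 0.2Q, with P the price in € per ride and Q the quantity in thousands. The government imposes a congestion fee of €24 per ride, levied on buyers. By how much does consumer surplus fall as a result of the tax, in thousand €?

Inverting to Q(P) form: Qd = 75 − P; Qs = 5P − 243.
Before the tax: set 75 − P = 5P − 243 → P* = €53, Q* = 22.
With the tax collected from buyers, demand (in seller-price terms) shifts: Qd = 75 − (P + 24).
New equilibrium: buyers pay €73, suppliers receive €49, Q = 2. (Wedge: Pb − Ps = 24.)
ΔCS is the trapezoid between Q = 2 and Q = 22 of height €20: ½ · (22 + 2) · 20 = €240.

Consumer surplus falls by €240 thousand.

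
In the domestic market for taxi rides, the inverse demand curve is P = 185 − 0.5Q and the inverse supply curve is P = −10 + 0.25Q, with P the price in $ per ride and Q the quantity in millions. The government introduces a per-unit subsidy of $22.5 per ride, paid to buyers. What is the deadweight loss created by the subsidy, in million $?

Inverting to Q(P) form: Qd = 370 − 2P; Qs = 4P + 40.
Without the subsidy, 370 − 2P = 4P + 40 gives 6P = 330, so P* = $55 and Q* = 260.
With a per-unit subsidy paid to buyers, each effectively pays P − 22.5, so demand becomes Qd = 370 − 2(P − 22.5).
New equilibrium: buyers pay $40, sellers receive $62.5, Q = 290. (Wedge: Pb − Ps = −22.5.)
Quantity rises by |ΔQ| = |260 − 290| = 30.
DWL = ½ · t · |ΔQ| = ½ · 22.5 · 30 = $337.5.

Deadweight loss = $337.5 million.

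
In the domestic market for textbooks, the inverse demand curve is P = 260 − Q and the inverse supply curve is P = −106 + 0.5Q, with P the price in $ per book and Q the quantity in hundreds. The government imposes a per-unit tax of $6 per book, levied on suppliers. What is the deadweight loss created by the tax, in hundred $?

Deadweight loss = $12 hundred.

Rewrite in direct form: Qd = 260 − P and Qs = 2P + 212.
Without the tax, 260 − P = 2P + 212 gives 3P = 48, so P* = $16 and Q* = 244.
With the tax collected from suppliers, supply shifts: Qs = 2(P − 6) + 212.
New equilibrium: consumers pay $20, suppliers receive $14, Q = 240. (Wedge: Pb − Ps = 6.)
Quantity falls by |ΔQ| = |244 − 240| = 4.
DWL = ½ · t · |ΔQ| = ½ · 6 · 4 = $12.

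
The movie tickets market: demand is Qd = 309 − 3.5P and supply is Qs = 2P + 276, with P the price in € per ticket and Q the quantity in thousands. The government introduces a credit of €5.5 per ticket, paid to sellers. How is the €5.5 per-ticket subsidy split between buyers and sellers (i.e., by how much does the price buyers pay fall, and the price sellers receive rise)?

Before the subsidy: set 309 − 3.5P = 2P + 276 → P* = €6, Q* = 288.
With a per-unit subsidy paid to sellers, each receives P + 5.5 per unit sold, so supply becomes Qs = 2(P + 5.5) + 276.
New equilibrium: buyers pay €4, sellers receive €9.5, Q = 295. (Wedge: Pb − Ps = −5.5.)
Gain to buyers: €2; to sellers: €3.5. (They sum to €5.5.)

Buyers gain €2 per ticket; sellers gain €3.5 per ticket.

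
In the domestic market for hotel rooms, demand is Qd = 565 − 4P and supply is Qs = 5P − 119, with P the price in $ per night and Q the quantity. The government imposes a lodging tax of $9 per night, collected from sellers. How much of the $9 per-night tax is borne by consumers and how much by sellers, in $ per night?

Before the tax: set 565 − 4P = 5P − 119 → P* = $76, Q* = 261.
With the tax collected from sellers, supply shifts: Qs = 5(P − 9) − 119.
New equilibrium: consumers pay $81, sellers receive $72, Q = 241. (Wedge: Pb − Ps = 9.)
Burden on consumers: $5; on sellers: $4. (They sum to $9.)

Consumers bear $5 per night; sellers bear $4 per night.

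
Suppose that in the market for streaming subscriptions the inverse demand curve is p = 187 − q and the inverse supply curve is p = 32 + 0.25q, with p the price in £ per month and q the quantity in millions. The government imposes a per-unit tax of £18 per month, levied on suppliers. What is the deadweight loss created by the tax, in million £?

Rewrite in direct form: qd = 187 − p and qs = 4p − 128.
Before the tax: set 187 − p = 4p − 128 → p* = £63, q* = 124.
With the tax collected from suppliers, supply shifts: qs = 4(p − 18) − 128.
Solving gives q = 109.6 with buyers paying £77.4 and suppliers receiving £59.4 (the £18 wedge).
Quantity falls by |ΔQ| = |124 − 109.6| = 14.4.
DWL = ½ · t · |ΔQ| = ½ · 18 · 14.4 = £129.6.

Deadweight loss = £129.6 million.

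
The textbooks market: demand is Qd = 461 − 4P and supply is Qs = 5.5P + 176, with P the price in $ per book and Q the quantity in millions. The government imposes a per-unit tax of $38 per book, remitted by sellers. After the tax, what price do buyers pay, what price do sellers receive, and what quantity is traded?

Buyers pay $52; sellers receive $14; quantity = 253.

Without the tax, 461 − 4P = 5.5P + 176 gives 9.5P = 285, so P* = $30 and Q* = 341.
With the tax collected from sellers, supply shifts: Qs = 5.5(P − 38) + 176.
New equilibrium: buyers pay $52, sellers receive $14, Q = 253. (Wedge: Pb − Ps = 38.)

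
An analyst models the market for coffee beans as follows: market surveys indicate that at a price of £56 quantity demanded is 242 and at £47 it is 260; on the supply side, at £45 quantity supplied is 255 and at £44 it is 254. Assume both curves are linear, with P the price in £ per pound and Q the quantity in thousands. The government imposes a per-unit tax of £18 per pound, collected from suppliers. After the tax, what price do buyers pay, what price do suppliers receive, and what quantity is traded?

Demand slope: (260 − 242)/(47 − 56) = -2, so Qd = 354 − 2P.
Supply slope: (254 − 255)/(44 − 45) = 1, so Qs = P + 210.
Without the tax, 354 − 2P = P + 210 gives 3P = 144, so P* = £48 and Q* = 258.
With the tax collected from suppliers, supply shifts: Qs = (P − 18) + 210.
Solving gives Q = 246 with buyers paying £54 and suppliers receiving £36 (the £18 wedge).

Buyers pay £54; suppliers receive £36; quantity = 246.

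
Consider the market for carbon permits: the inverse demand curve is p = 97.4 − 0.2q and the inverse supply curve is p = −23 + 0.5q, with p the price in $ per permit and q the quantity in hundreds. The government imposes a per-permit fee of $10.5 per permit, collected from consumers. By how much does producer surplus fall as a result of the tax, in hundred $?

Inverting to q(p) form: qd = 487 − 5p; qs = 2p + 46.
Before the tax: set 487 − 5p = 2p + 46 → p* = $63, q* = 172.
With the tax collected from consumers, demand (in seller-price terms) shifts: qd = 487 − 5(p + 10.5).
Solving gives q = 157 with consumers paying $66 and suppliers receiving $55.5 (the $10.5 wedge).
ΔPS is the trapezoid between Q = 157 and Q = 172 of height $7.5: ½ · (172 + 157) · 7.5 = $1233.75.

Producer surplus falls by $1233.75 hundred.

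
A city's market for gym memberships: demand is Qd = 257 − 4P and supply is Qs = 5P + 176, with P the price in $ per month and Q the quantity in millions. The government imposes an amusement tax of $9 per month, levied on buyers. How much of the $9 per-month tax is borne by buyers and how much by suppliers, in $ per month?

Before the tax: set 257 − 4P = 5P + 176 → P* = $9, Q* = 221.
With the tax collected from buyers, demand (in seller-price terms) shifts: Qd = 257 − 4(P + 9).
Solving gives Q = 201 with buyers paying $14 and suppliers receiving $5 (the $9 wedge).
Burden on buyers: $5; on suppliers: $4. (They sum to $9.)
The less price-elastic side of the market bears the larger share of a per-unit tax.

Buyers bear $5 per month; suppliers bear $4 per month.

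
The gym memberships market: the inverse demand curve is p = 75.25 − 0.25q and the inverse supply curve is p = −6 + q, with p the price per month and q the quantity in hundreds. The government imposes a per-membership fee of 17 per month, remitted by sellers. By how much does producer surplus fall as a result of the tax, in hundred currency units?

Inverting to q(p) form: qd = 301 − 4p; qs = p + 6.
Before the tax: set 301 − 4p = p + 6 → p* = 59, q* = 65.
With the tax collected from sellers, supply shifts: qs = (p − 17) + 6.
Solving gives q = 51.4 with buyers paying 62.4 and sellers receiving 45.4 (the 17 wedge).
ΔPS is the trapezoid between Q = 51.4 and Q = 65 of height 13.6: ½ · (65 + 51.4) · 13.6 = 791.52.

Producer surplus falls by 791.52 hundred.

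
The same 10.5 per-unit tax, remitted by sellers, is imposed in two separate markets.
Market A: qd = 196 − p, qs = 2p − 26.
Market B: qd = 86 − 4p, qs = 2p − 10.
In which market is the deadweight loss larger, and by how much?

Market B, by 36.75.

Market A: pre-tax p* = 74, q* = 122; post-tax q = 115; deadweight loss = 36.75.
Market B: pre-tax p* = 16, q* = 22; post-tax q = 8; deadweight loss = 73.5.
Difference: 36.75 vs 73.5 → market B is larger by 36.75.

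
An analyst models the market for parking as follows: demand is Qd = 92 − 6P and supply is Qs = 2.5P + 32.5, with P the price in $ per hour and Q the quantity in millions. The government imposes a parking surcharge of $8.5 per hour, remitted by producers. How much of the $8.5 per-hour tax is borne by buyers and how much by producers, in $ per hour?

Without the tax, 92 − 6P = 2.5P + 32.5 gives 8.5P = 59.5, so P* = $7 and Q* = 50.
With the tax collected from producers, supply shifts: Qs = 2.5(P − 8.5) + 32.5.
Solving gives Q = 35 with buyers paying $9.5 and producers receiving $1 (the $8.5 wedge).
Burden on buyers: $2.5; on producers: $6. (They sum to $8.5.)
The less price-elastic side of the market bears the larger share of a per-unit tax.

Buyers bear $2.5 per hour; producers bear $6 per hour.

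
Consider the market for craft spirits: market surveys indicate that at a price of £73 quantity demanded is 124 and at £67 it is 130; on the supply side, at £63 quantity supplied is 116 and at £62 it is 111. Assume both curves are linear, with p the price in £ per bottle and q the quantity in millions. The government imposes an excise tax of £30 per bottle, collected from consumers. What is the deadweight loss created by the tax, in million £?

Demand slope: (130 − 124)/(67 − 73) = -1, so qd = 197 − p.
Supply slope: (111 − 116)/(62 − 63) = 5, so qs = 5p − 199.
Before the tax: set 197 − p = 5p − 199 → p* = £66, q* = 131.
With the tax collected from consumers, demand (in seller-price terms) shifts: qd = 197 − (p + 30).
New equilibrium: consumers pay £91, suppliers receive £61, q = 106. (Wedge: pb − ps = 30.)
Quantity falls by |ΔQ| = |131 − 106| = 25.
DWL = ½ · t · |ΔQ| = ½ · 30 · 25 = £375.

Deadweight loss = £375 million.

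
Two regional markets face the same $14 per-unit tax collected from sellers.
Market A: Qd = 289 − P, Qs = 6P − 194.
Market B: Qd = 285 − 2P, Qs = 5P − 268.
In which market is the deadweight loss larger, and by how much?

Market B, by $56.

Market A: pre-tax P* = $69, Q* = 220; post-tax Q = 208; deadweight loss = $84.
Market B: pre-tax P* = $79, Q* = 127; post-tax Q = 107; deadweight loss = $140.
Difference: $84 vs $140 → market B is larger by $56.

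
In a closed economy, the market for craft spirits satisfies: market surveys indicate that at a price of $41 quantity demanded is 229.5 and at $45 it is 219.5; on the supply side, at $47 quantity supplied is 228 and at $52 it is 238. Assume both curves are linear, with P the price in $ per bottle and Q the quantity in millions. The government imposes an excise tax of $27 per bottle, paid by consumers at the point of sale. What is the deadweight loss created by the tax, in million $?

Demand slope: (219.5 − 229.5)/(45 − 41) = -2.5, so Qd = 332 − 2.5P.
Supply slope: (238 − 228)/(52 − 47) = 2, so Qs = 2P + 134.
Before the tax: set 332 − 2.5P = 2P + 134 → P* = $44, Q* = 222.
With the tax collected from consumers, demand (in seller-price terms) shifts: Qd = 332 − 2.5(P + 27).
Solving gives Q = 192 with consumers paying $56 and suppliers receiving $29 (the $27 wedge).
Quantity falls by |ΔQ| = |222 − 192| = 30.
DWL = ½ · t · |ΔQ| = ½ · 27 · 30 = $405.

Deadweight loss = $405 million.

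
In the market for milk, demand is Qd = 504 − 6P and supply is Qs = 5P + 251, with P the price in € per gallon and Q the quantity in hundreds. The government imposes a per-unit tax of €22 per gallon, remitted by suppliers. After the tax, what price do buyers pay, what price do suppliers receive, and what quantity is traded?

Before the tax: set 504 − 6P = 5P + 251 → P* = €23, Q* = 366.
With the tax collected from suppliers, supply shifts: Qs = 5(P − 22) + 251.
Solving gives Q = 306 with buyers paying €33 and suppliers receiving €11 (the €22 wedge).

Buyers pay €33; suppliers receive €11; quantity = 306.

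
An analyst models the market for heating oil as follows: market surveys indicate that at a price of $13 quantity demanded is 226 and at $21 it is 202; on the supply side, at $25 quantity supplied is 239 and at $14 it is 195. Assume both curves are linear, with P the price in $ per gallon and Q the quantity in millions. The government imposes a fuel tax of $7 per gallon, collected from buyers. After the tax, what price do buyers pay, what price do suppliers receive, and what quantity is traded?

Buyers pay $22; suppliers receive $15; quantity = 199.

Demand slope: (202 − 226)/(21 − 13) = -3, so Qd = 265 − 3P.
Supply slope: (195 − 239)/(14 − 25) = 4, so Qs = 4P + 139.
Without the tax, 265 − 3P = 4P + 139 gives 7P = 126, so P* = $18 and Q* = 211.
With the tax collected from buyers, demand (in seller-price terms) shifts: Qd = 265 − 3(P + 7).
Solving gives Q = 199 with buyers paying $22 and suppliers receiving $15 (the $7 wedge).
The less price-elastic side of the market bears the larger share of a per-unit tax.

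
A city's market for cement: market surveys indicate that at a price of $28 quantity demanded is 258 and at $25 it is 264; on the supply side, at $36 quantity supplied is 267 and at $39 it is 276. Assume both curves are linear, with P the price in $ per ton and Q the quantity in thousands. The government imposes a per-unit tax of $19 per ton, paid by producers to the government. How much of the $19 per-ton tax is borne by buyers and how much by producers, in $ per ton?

Buyers bear $11.4 per ton; producers bear $7.6 per ton.

Demand slope: (264 − 258)/(25 − 28) = -2, so Qd = 314 − 2P.
Supply slope: (276 − 267)/(39 − 36) = 3, so Qs = 3P + 159.
Without the tax, 314 − 2P = 3P + 159 gives 5P = 155, so P* = $31 and Q* = 252.
With the tax collected from producers, supply shifts: Qs = 3(P − 19) + 159.
Solving gives Q = 229.2 with buyers paying $42.4 and producers receiving $23.4 (the $19 wedge).
Burden on buyers: $11.4; on producers: $7.6. (They sum to $19.)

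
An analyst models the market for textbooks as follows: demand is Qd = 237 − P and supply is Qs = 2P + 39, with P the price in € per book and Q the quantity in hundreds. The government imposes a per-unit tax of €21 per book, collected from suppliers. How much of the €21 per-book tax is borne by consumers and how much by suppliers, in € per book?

Before the tax: set 237 − P = 2P + 39 → P* = €66, Q* = 171.
With the tax collected from suppliers, supply shifts: Qs = 2(P − 21) + 39.
New equilibrium: consumers pay €80, suppliers receive €59, Q = 157. (Wedge: Pb − Ps = 21.)
Burden on consumers: €14; on suppliers: €7. (They sum to €21.)
The less price-elastic side of the market bears the larger share of a per-unit tax.

Consumers bear €14 per book; suppliers bear €7 per book.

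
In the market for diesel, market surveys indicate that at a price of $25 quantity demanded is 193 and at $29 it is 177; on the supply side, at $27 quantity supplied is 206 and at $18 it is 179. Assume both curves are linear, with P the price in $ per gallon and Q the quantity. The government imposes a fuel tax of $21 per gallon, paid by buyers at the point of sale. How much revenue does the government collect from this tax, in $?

Tax revenue = $3381.

Demand slope: (177 − 193)/(29 − 25) = -4, so Qd = 293 − 4P.
Supply slope: (179 − 206)/(18 − 27) = 3, so Qs = 3P + 125.
Before the tax: set 293 − 4P = 3P + 125 → P* = $24, Q* = 197.
With the tax collected from buyers, demand (in seller-price terms) shifts: Qd = 293 − 4(P + 21).
New equilibrium: buyers pay $33, producers receive $12, Q = 161. (Wedge: Pb − Ps = 21.)
Revenue = t · Q = 21 · 161 = $3381.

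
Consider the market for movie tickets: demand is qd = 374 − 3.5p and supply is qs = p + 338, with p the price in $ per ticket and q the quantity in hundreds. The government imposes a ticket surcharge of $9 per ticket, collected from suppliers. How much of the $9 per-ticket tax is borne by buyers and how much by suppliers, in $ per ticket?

Buyers bear $2 per ticket; suppliers bear $7 per ticket.

Before the tax: set 374 − 3.5p = p + 338 → p* = $8, q* = 346.
With the tax collected from suppliers, supply shifts: qs = (p − 9) + 338.
New equilibrium: buyers pay $10, suppliers receive $1, q = 339. (Wedge: pb − ps = 9.)
Burden on buyers: $2; on suppliers: $7. (They sum to $9.)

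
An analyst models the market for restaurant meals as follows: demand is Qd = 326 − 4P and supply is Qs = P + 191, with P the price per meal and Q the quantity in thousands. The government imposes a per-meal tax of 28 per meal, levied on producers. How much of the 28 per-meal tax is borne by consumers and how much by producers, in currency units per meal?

Without the tax, 326 − 4P = P + 191 gives 5P = 135, so P* = 27 and Q* = 218.
With the tax collected from producers, supply shifts: Qs = (P − 28) + 191.
Solving gives Q = 195.6 with consumers paying 32.6 and producers receiving 4.6 (the 28 wedge).
Burden on consumers: 5.6; on producers: 22.4. (They sum to 28.)

Consumers bear 5.6 per meal; producers bear 22.4 per meal.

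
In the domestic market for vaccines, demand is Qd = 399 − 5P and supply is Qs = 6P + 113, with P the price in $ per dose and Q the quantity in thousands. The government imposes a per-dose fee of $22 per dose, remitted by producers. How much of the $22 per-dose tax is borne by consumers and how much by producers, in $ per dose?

Without the tax, 399 − 5P = 6P + 113 gives 11P = 286, so P* = $26 and Q* = 269.
With the tax collected from producers, supply shifts: Qs = 6(P − 22) + 113.
Solving gives Q = 209 with consumers paying $38 and producers receiving $16 (the $22 wedge).
Burden on consumers: $12; on producers: $10. (They sum to $22.)
The less price-elastic side of the market bears the larger share of a per-unit tax.

Consumers bear $12 per dose; producers bear $10 per dose.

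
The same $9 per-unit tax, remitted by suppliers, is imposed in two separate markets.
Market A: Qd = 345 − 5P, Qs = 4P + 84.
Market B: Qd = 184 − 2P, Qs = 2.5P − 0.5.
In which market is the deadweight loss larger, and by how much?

Market A: pre-tax P* = $29, Q* = 200; post-tax Q = 180; deadweight loss = $90.
Market B: pre-tax P* = $41, Q* = 102; post-tax Q = 92; deadweight loss = $45.
Difference: $90 vs $45 → market A is larger by $45.

Market A, by $45.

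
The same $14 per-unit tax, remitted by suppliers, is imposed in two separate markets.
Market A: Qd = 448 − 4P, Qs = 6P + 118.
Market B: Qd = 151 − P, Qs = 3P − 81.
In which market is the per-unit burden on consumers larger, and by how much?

Market A: pre-tax P* = $33, Q* = 316; post-tax Q = 282.4; per-unit burden on consumers = $8.4.
Market B: pre-tax P* = $58, Q* = 93; post-tax Q = 82.5; per-unit burden on consumers = $10.5.
Difference: $8.4 vs $10.5 → market B is larger by $2.1.

Market B, by $2.1.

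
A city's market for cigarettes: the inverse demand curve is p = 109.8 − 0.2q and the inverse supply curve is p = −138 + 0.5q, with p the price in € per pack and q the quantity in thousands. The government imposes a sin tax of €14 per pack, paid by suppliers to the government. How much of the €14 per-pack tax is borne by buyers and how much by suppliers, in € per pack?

Inverting to q(p) form: qd = 549 − 5p; qs = 2p + 276.
Before the tax: set 549 − 5p = 2p + 276 → p* = €39, q* = 354.
With the tax collected from suppliers, supply shifts: qs = 2(p − 14) + 276.
New equilibrium: buyers pay €43, suppliers receive €29, q = 334. (Wedge: pb − ps = 14.)
Burden on buyers: €4; on suppliers: €10. (They sum to €14.)
The less price-elastic side of the market bears the larger share of a per-unit tax.

Buyers bear €4 per pack; suppliers bear €10 per pack.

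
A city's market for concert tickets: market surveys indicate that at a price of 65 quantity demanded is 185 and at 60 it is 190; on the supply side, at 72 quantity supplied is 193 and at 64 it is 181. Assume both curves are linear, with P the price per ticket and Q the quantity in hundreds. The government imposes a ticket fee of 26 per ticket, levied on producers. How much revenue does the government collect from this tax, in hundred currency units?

Demand slope: (190 − 185)/(60 − 65) = -1, so Qd = 250 − P.
Supply slope: (181 − 193)/(64 − 72) = 1.5, so Qs = 1.5P + 85.
Before the tax: set 250 − P = 1.5P + 85 → P* = 66, Q* = 184.
With the tax collected from producers, supply shifts: Qs = 1.5(P − 26) + 85.
New equilibrium: consumers pay 81.6, producers receive 55.6, Q = 168.4. (Wedge: Pb − Ps = 26.)
Revenue = t · Q = 26 · 168.4 = 4378.4.

Tax revenue = 4378.4 hundred.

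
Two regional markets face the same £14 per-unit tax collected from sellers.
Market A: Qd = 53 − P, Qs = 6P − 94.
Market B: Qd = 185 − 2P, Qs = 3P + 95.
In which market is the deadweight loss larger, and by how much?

Market A: pre-tax P* = £21, Q* = 32; post-tax Q = 20; deadweight loss = £84.
Market B: pre-tax P* = £18, Q* = 149; post-tax Q = 132.2; deadweight loss = £117.6.
Difference: £84 vs £117.6 → market B is larger by £33.6.

Market B, by £33.6.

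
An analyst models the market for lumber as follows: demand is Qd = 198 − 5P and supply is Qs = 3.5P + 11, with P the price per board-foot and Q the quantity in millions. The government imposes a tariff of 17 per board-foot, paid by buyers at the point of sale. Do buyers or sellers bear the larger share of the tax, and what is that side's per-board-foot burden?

Sellers bear the larger share: 10 per board-foot.

Before the tax: set 198 − 5P = 3.5P + 11 → P* = 22, Q* = 88.
With the tax collected from buyers, demand (in seller-price terms) shifts: Qd = 198 − 5(P + 17).
Solving gives Q = 53 with buyers paying 29 and sellers receiving 12 (the 17 wedge).
Per-board-foot burden: buyers 7, sellers 10.
Sellers take the larger share because supply is less price-elastic here (demand slope 5 vs supply slope 3.5).
The less price-elastic side of the market bears the larger share of a per-unit tax.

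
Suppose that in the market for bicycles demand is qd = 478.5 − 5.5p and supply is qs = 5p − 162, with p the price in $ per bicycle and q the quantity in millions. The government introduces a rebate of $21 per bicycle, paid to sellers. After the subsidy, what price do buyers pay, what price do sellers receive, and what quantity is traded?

Buyers pay $51; sellers receive $72; quantity = 198.

Without the subsidy, 478.5 − 5.5p = 5p − 162 gives 10.5p = 640.5, so p* = $61 and q* = 143.
With a per-unit subsidy paid to sellers, each receives p + 21 per unit sold, so supply becomes qs = 5(p + 21) − 162.
Solving gives q = 198 with buyers paying $51 and sellers receiving $72 (the $21 wedge).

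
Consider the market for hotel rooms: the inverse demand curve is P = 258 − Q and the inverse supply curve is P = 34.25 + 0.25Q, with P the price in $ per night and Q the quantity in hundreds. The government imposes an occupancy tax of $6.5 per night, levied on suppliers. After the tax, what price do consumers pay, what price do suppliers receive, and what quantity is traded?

Rewrite in direct form: Qd = 258 − P and Qs = 4P − 137.
Without the tax, 258 − P = 4P − 137 gives 5P = 395, so P* = $79 and Q* = 179.
With the tax collected from suppliers, supply shifts: Qs = 4(P − 6.5) − 137.
Solving gives Q = 173.8 with consumers paying $84.2 and suppliers receiving $77.7 (the $6.5 wedge).

Consumers pay $84.2; suppliers receive $77.7; quantity = 173.8.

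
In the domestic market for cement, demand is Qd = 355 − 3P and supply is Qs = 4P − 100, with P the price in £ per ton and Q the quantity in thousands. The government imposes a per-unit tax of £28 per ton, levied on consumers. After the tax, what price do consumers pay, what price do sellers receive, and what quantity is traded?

Consumers pay £81; sellers receive £53; quantity = 112.

Without the tax, 355 − 3P = 4P − 100 gives 7P = 455, so P* = £65 and Q* = 160.
With the tax collected from consumers, demand (in seller-price terms) shifts: Qd = 355 − 3(P + 28).
Solving gives Q = 112 with consumers paying £81 and sellers receiving £53 (the £28 wedge).
The less price-elastic side of the market bears the larger share of a per-unit tax.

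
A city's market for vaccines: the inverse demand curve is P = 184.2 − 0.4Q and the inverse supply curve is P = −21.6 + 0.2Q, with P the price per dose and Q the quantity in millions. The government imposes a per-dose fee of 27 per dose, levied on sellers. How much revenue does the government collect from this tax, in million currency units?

Inverting to Q(P) form: Qd = 460.5 − 2.5P; Qs = 5P + 108.
Without the tax, 460.5 − 2.5P = 5P + 108 gives 7.5P = 352.5, so P* = 47 and Q* = 343.
With the tax collected from sellers, supply shifts: Qs = 5(P − 27) + 108.
Solving gives Q = 298 with buyers paying 65 and sellers receiving 38 (the 27 wedge).
Revenue = t · Q = 27 · 298 = 8046.

Tax revenue = 8046 million.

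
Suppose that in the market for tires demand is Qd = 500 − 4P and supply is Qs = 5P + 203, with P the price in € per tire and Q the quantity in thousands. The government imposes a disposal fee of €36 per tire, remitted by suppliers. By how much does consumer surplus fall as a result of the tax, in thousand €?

Consumer surplus falls by €6560 thousand.

Before the tax: set 500 − 4P = 5P + 203 → P* = €33, Q* = 368.
With the tax collected from suppliers, supply shifts: Qs = 5(P − 36) + 203.
Solving gives Q = 288 with consumers paying €53 and suppliers receiving €17 (the €36 wedge).
ΔCS is the trapezoid between Q = 288 and Q = 368 of height €20: ½ · (368 + 288) · 20 = €6560.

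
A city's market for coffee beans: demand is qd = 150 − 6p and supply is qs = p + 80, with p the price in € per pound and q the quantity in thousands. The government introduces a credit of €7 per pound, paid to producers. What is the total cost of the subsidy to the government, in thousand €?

Without the subsidy, 150 − 6p = p + 80 gives 7p = 70, so p* = €10 and q* = 90.
With a per-unit subsidy paid to producers, each receives p + 7 per unit sold, so supply becomes qs = (p + 7) + 80.
New equilibrium: consumers pay €9, producers receive €16, q = 96. (Wedge: pb − ps = −7.)
Outlay = t · Q = 7 · 96 = €672.

Government outlay = €672 thousand.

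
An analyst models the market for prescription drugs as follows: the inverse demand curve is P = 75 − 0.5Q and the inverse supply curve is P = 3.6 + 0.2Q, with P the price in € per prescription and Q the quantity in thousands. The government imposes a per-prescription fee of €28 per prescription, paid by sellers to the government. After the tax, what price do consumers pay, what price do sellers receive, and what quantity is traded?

Inverting to Q(P) form: Qd = 150 − 2P; Qs = 5P − 18.
Without the tax, 150 − 2P = 5P − 18 gives 7P = 168, so P* = €24 and Q* = 102.
With the tax collected from sellers, supply shifts: Qs = 5(P − 28) − 18.
New equilibrium: consumers pay €44, sellers receive €16, Q = 62. (Wedge: Pb − Ps = 28.)

Consumers pay €44; sellers receive €16; quantity = 62.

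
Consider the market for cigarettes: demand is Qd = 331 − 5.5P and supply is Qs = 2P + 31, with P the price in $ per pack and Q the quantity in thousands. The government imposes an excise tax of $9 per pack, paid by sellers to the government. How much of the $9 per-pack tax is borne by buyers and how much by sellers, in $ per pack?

Buyers bear $2.4 per pack; sellers bear $6.6 per pack.

Before the tax: set 331 − 5.5P = 2P + 31 → P* = $40, Q* = 111.
With the tax collected from sellers, supply shifts: Qs = 2(P − 9) + 31.
New equilibrium: buyers pay $42.4, sellers receive $33.4, Q = 97.8. (Wedge: Pb − Ps = 9.)
Burden on buyers: $2.4; on sellers: $6.6. (They sum to $9.)
The less price-elastic side of the market bears the larger share of a per-unit tax.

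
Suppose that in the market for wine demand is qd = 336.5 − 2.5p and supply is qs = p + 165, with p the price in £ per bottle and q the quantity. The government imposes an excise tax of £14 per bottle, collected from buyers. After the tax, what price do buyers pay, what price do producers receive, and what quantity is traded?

Buyers pay £53; producers receive £39; quantity = 204.

Without the tax, 336.5 − 2.5p = p + 165 gives 3.5p = 171.5, so p* = £49 and q* = 214.
With the tax collected from buyers, demand (in seller-price terms) shifts: qd = 336.5 − 2.5(p + 14).
Solving gives q = 204 with buyers paying £53 and producers receiving £39 (the £14 wedge).
The less price-elastic side of the market bears the larger share of a per-unit tax.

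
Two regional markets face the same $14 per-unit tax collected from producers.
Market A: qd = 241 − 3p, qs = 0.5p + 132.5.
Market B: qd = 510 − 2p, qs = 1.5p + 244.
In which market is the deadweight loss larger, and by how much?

Market A: pre-tax p* = $31, q* = 148; post-tax q = 142; deadweight loss = $42.
Market B: pre-tax p* = $76, q* = 358; post-tax q = 346; deadweight loss = $84.
Difference: $42 vs $84 → market B is larger by $42.

Market B, by $42.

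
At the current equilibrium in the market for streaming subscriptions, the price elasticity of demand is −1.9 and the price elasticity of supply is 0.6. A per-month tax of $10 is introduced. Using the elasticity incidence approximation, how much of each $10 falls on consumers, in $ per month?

Consumers bear ≈ $2.4 per month.

Incidence ratio: consumers' share ≈ εs / (εs + |εd|) = 0.6 / (0.6 + 1.9) = 0.24.
So consumers bear ≈ 0.24 × $10 = $2.4; suppliers bear $7.6.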